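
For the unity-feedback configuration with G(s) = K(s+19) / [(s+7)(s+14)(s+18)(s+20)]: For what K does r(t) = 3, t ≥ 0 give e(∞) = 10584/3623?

50

The open loop has no poles at the origin → type 0 system.
K_p = lim_{s→0} G(s) = K·19 / (7·14·18·20) = (19/35280)·K.
e_ss = 3/(1 + K_p) = 10584/3623 ⇒ 1 + (19/35280)·K = 3623/3528 ⇒ K = 50.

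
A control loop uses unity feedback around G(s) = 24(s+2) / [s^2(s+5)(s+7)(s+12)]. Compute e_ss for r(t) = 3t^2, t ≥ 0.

System type = 2 (two poles at s=0).
K_a = lim_{s→0} s^2·G(s) = 24·2 / (5·7·12) = 4/35.
r(t) = 3t^2 gives R(s) = 6/s^3.
e_ss = 6/K_a = 6/(4/35) = 52.5.

52.5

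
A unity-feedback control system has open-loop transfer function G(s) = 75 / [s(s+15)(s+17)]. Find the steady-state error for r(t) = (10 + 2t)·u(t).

6.8

One free integrator in G(s): this is a type 1 system. By superposition:
  • 10: tracked with zero error.
  • 2t: e_ss = 2/K_v with K_v=5/17 → 6.8.
Total e_ss = 6.8.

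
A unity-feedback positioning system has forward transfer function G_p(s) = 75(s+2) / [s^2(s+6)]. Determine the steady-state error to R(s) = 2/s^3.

0.08

System type = 2 (two poles at s=0).
K_a = lim_{s→0} s^2·G_p(s) = 75·2 / (6) = 25.
r(t) = t^2 gives R(s) = 2/s^3.
e_ss = 2/K_a = 2/25 = 0.08.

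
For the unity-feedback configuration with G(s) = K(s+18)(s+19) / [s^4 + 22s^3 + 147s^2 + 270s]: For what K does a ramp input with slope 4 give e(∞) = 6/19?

10

The denominator has no term below 270s — 1 pole at s=0, type 1.
K_v = lim_{s→0} s·G(s) = K·18·19 / 270 = (19/15)·K.
e_ss = 4/K_v = 6/19 ⇒ K_v = 38/3 ⇒ K = (38/3)/(19/15) = 10.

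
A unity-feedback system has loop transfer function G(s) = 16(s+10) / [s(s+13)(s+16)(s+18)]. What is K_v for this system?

G(s) has one factor of s in the denominator, so the system is type 1.
K_v = lim_{s→0} s·G(s) = 16·10 / (13·16·18) = 5/117.

5/117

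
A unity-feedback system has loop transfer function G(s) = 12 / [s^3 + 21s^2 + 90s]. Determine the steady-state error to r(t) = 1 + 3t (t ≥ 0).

22.5

The denominator has no term below 90s — 1 pole at s=0, type 1. Treating each term separately:
  • 1: tracked with zero error.
  • 3t: e_ss = 3/K_v with K_v=2/15 → 22.5.
Total e_ss = 22.5.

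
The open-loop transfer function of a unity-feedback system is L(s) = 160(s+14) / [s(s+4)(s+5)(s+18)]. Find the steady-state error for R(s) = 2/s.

L(s) has one factor of s in the denominator, so the system is type 1.
A type-1 system has K_p = ∞, so it tracks a step input with zero steady-state error.

0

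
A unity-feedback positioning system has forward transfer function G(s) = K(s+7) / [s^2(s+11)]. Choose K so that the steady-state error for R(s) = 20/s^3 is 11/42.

G(s) has two factors of s in the denominator, so the system is type 2.
K_a = lim_{s→0} s^2·G(s) = K·7 / (11) = (7/11)·K.
e_ss = 20/K_a = 11/42 ⇒ K_a = 840/11 ⇒ K = (840/11)/(7/11) = 120.

120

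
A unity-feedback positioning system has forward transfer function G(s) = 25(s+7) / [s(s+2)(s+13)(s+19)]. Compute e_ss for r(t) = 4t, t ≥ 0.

One free integrator in G(s): this is a type 1 system.
K_v = lim_{s→0} s·G(s) = 25·7 / (2·13·19) = 175/494.
e_ss = 4/K_v = 4/(175/494) = 1976/175.

1976/175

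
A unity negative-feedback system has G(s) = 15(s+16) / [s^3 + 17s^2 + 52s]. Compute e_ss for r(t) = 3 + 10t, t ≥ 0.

13/6

Factoring s from the denominator leaves a polynomial with constant term 52, so the system is type 1. By superposition:
  • 3: tracked with zero error.
  • 10t: e_ss = 10/K_v with K_v=60/13 → 13/6.
Total e_ss = 13/6.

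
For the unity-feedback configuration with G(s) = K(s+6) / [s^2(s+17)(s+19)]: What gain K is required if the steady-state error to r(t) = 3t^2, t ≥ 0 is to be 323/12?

The open loop has two poles at the origin → type 2 system.
K_a = lim_{s→0} s^2·G(s) = K·6 / (17·19) = (6/323)·K.
e_ss = 6/K_a = 323/12 ⇒ K_a = 72/323 ⇒ K = (72/323)/(6/323) = 12.

12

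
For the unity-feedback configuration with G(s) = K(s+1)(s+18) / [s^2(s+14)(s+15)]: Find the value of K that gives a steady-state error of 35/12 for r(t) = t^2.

Two free integrators in G(s): this is a type 2 system.
K_a = lim_{s→0} s^2·G(s) = K·1·18 / (14·15) = (3/35)·K.
e_ss = 2/K_a = 35/12 ⇒ K_a = 24/35 ⇒ K = (24/35)/(3/35) = 8.

8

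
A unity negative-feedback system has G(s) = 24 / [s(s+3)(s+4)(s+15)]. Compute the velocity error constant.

2/15

G(s) has one factor of s in the denominator, so the system is type 1.
K_v = lim_{s→0} s·G(s) = 24 / (3·4·15) = 2/15.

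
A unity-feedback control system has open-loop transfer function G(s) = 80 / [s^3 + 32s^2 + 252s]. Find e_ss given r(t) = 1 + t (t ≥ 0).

3.15

The denominator has no term below 252s — 1 pole at s=0, type 1. Treating each term separately:
  • 1: tracked with zero error.
  • t: e_ss = 1/K_v with K_v=20/63 → 3.15.
Total e_ss = 3.15.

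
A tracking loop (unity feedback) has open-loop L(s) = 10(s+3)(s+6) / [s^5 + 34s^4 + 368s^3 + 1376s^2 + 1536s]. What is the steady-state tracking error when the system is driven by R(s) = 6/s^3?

Factoring s from the denominator leaves a polynomial with constant term 1536, so the system is type 1.
For a type-1 system K_a = 0, so e_ss to a parabolic input is unbounded.

infinity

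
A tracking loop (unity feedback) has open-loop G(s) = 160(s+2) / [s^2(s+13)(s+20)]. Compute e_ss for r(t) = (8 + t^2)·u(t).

Two free integrators in G(s): this is a type 2 system. Treating each term separately:
  • 8: tracked with zero error.
  • t^2: e_ss = 2/K_a with K_a=16/13 → 1.625.
Total e_ss = 1.625.

1.625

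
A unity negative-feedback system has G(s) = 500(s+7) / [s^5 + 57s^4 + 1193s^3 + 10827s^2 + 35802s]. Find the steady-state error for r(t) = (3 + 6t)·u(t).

53703/875

Factoring s from the denominator leaves a polynomial with constant term 35802, so the system is type 1. Treating each term separately:
  • 3: tracked with zero error.
  • 6t: e_ss = 6/K_v with K_v=1750/17901 → 53703/875.
Total e_ss = 53703/875.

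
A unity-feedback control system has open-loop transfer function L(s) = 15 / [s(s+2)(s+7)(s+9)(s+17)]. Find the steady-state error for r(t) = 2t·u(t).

The open loop has one pole at the origin → type 1 system.
K_v = lim_{s→0} s·L(s) = 15 / (2·7·9·17) = 5/714.
e_ss = 2/K_v = 2/(5/714) = 285.6.

285.6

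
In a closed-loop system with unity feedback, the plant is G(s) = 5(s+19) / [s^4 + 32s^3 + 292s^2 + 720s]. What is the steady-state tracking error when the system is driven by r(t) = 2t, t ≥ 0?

Factoring s from the denominator leaves a polynomial with constant term 720, so the system is type 1.
K_v = lim_{s→0} s·G(s) = 5·19 / 720 = 19/144.
e_ss = 2/K_v = 2/(19/144) = 288/19.

288/19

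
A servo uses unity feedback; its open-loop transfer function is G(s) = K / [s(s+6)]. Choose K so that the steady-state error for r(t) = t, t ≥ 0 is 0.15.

The open loop has one pole at the origin → type 1 system.
K_v = lim_{s→0} s·G(s) = K / (6) = (1/6)·K.
e_ss = 1/K_v = 0.15 ⇒ K_v = 20/3 ⇒ K = (20/3)/(1/6) = 40.

40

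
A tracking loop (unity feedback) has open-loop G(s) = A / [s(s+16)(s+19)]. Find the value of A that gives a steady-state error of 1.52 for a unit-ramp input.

One free integrator in G(s): this is a type 1 system.
K_v = lim_{s→0} s·G(s) = A / (16·19) = (1/304)·A.
e_ss = 1/K_v = 1.52 ⇒ K_v = 25/38 ⇒ A = (25/38)/(1/304) = 200.

200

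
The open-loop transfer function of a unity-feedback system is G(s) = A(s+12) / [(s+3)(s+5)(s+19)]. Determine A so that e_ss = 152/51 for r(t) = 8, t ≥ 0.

40

System type = 0 (no poles at s=0).
K_p = lim_{s→0} G(s) = A·12 / (3·5·19) = (4/95)·A.
e_ss = 8/(1 + K_p) = 152/51 ⇒ 1 + (4/95)·A = 51/19 ⇒ A = 40.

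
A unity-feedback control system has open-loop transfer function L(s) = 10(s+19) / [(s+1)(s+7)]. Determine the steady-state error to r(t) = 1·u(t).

7/197

No free integrators in L(s): this is a type 0 system.
K_p = lim_{s→0} L(s) = 10·19 / (1·7) = 190/7.
e_ss = 1/(1 + K_p) = 1/(197/7) = 7/197.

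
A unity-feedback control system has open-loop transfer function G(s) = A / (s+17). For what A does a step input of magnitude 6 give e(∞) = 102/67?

50

G(s) has no factors of s in the denominator, so the system is type 0.
K_p = lim_{s→0} G(s) = A / (17) = (1/17)·A.
e_ss = 6/(1 + K_p) = 102/67 ⇒ 1 + (1/17)·A = 67/17 ⇒ A = 50.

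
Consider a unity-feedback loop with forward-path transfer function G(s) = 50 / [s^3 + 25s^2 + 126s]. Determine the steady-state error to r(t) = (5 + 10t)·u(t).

25.2

Lowest-order denominator term is 126s, so the open loop has 1 pole at the origin → type 1 system. Treating each term separately:
  • 5: tracked with zero error.
  • 10t: e_ss = 10/K_v with K_v=25/63 → 25.2.
Total e_ss = 25.2.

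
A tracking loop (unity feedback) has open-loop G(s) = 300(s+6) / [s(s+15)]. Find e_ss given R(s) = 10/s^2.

G(s) has one factor of s in the denominator, so the system is type 1.
K_v = lim_{s→0} s·G(s) = 300·6 / (15) = 120.
e_ss = 10/K_v = 10/120 = 1/12.

1/12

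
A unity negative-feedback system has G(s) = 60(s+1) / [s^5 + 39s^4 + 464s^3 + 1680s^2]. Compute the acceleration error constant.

1/28

Lowest-order denominator term is 1680s^2, so the open loop has 2 poles at the origin → type 2 system.
K_a = lim_{s→0} s^2·G(s) = 60·1 / 1680 = 1/28.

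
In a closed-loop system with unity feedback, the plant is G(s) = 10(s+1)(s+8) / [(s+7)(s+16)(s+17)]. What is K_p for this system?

G(s) has no factors of s in the denominator, so the system is type 0.
K_p = lim_{s→0} G(s) = 10·1·8 / (7·16·17) = 5/119.

5/119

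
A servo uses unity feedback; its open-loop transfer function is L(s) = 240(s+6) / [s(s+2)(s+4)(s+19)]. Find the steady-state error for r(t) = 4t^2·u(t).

infinity

L(s) has one factor of s in the denominator, so the system is type 1.
For a type-1 system K_a = 0, so e_ss to a parabolic input is unbounded.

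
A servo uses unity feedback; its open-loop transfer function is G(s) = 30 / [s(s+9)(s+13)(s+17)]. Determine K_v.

10/663

The open loop has one pole at the origin → type 1 system.
K_v = lim_{s→0} s·G(s) = 30 / (9·13·17) = 10/663.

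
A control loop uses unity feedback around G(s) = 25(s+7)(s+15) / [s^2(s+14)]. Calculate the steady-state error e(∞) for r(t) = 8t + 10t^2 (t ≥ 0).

The open loop has two poles at the origin → type 2 system. Taking each input component in turn:
  • 8t: tracked with zero error.
  • 10t^2: e_ss = 20/K_a with K_a=187.5 → 8/75.
Total e_ss = 8/75.

8/75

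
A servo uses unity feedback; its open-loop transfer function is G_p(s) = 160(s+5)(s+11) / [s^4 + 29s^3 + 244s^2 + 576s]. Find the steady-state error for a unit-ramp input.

Lowest-order denominator term is 576s, so the open loop has 1 pole at the origin → type 1 system.
K_v = lim_{s→0} s·G_p(s) = 160·5·11 / 576 = 275/18.
e_ss = 1/K_v = 1/(275/18) = 18/275.

18/275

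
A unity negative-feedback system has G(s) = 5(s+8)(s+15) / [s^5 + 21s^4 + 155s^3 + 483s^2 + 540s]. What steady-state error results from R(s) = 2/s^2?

Factoring s from the denominator leaves a polynomial with constant term 540, so the system is type 1.
K_v = lim_{s→0} s·G(s) = 5·8·15 / 540 = 10/9.
e_ss = 2/K_v = 2/(10/9) = 1.8.

1.8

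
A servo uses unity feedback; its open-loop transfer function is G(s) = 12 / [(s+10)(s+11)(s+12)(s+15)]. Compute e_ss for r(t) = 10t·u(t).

infinity

G(s) has no factors of s in the denominator, so the system is type 0.
For a type-0 system K_v = 0, so e_ss to a ramp input is unbounded.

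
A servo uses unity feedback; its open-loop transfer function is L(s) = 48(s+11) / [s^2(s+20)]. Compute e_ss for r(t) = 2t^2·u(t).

The open loop has two poles at the origin → type 2 system.
K_a = lim_{s→0} s^2·L(s) = 48·11 / (20) = 26.4.
r(t) = 2t^2 gives R(s) = 4/s^3.
e_ss = 4/K_a = 4/26.4 = 5/33.

5/33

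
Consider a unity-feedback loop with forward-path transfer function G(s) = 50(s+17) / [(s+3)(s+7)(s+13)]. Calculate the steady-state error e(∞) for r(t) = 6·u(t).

G(s) has no factors of s in the denominator, so the system is type 0.
K_p = lim_{s→0} G(s) = 50·17 / (3·7·13) = 850/273.
e_ss = 6/(1 + K_p) = 6/(1123/273) = 1638/1123.

1638/1123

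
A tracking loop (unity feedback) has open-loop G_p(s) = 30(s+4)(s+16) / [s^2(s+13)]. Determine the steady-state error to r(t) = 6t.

0

System type = 2 (two poles at s=0).
K_v = ∞ for a type-2 system; e_ss to a ramp is zero.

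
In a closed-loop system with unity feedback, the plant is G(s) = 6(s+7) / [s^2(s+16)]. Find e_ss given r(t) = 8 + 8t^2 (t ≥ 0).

G(s) has two factors of s in the denominator, so the system is type 2. Taking each input component in turn:
  • 8: tracked with zero error.
  • 8t^2: e_ss = 16/K_a with K_a=2.625 → 128/21.
Total e_ss = 128/21.

128/21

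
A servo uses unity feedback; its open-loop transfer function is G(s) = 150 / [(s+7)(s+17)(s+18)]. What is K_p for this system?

25/357

No free integrators in G(s): this is a type 0 system.
K_p = lim_{s→0} G(s) = 150 / (7·17·18) = 25/357.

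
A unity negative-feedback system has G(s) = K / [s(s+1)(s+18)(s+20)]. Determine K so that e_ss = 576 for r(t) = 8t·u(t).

G(s) has one factor of s in the denominator, so the system is type 1.
K_v = lim_{s→0} s·G(s) = K / (1·18·20) = (1/360)·K.
e_ss = 8/K_v = 576 ⇒ K_v = 1/72 ⇒ K = (1/72)/(1/360) = 5.

5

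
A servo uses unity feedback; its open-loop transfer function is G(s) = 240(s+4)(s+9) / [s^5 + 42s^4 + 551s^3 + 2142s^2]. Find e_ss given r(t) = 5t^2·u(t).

119/48

Factoring s^2 from the denominator leaves a polynomial with constant term 2142, so the system is type 2.
K_a = lim_{s→0} s^2·G(s) = 240·4·9 / 2142 = 480/119.
r(t) = 5t^2 gives R(s) = 10/s^3.
e_ss = 10/K_a = 10/(480/119) = 119/48.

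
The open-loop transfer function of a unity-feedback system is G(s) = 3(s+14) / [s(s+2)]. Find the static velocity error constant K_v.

One free integrator in G(s): this is a type 1 system.
K_v = lim_{s→0} s·G(s) = 3·14 / (2) = 21.

21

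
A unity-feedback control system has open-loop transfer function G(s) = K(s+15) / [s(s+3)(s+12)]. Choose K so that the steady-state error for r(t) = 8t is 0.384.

System type = 1 (one pole at s=0).
K_v = lim_{s→0} s·G(s) = K·15 / (3·12) = (5/12)·K.
e_ss = 8/K_v = 0.384 ⇒ K_v = 125/6 ⇒ K = (125/6)/(5/12) = 50.

50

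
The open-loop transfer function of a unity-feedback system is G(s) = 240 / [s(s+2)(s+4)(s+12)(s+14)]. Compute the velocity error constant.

5/28

System type = 1 (one pole at s=0).
K_v = lim_{s→0} s·G(s) = 240 / (2·4·12·14) = 5/28.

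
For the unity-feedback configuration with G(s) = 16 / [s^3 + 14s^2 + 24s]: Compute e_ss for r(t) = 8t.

Lowest-order denominator term is 24s, so the open loop has 1 pole at the origin → type 1 system.
K_v = lim_{s→0} s·G(s) = 16 / 24 = 2/3.
e_ss = 8/K_v = 8/(2/3) = 12.

12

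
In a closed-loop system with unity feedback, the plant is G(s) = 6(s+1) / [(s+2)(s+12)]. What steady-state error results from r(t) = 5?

G(s) has no factors of s in the denominator, so the system is type 0.
K_p = lim_{s→0} G(s) = 6·1 / (2·12) = 0.25.
e_ss = 5/(1 + K_p) = 5/1.25 = 4.

4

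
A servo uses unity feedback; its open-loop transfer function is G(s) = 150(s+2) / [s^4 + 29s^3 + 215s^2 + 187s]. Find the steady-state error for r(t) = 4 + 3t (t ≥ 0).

1.87

The denominator has no term below 187s — 1 pole at s=0, type 1. Taking each input component in turn:
  • 4: tracked with zero error.
  • 3t: e_ss = 3/K_v with K_v=300/187 → 1.87.
Total e_ss = 1.87.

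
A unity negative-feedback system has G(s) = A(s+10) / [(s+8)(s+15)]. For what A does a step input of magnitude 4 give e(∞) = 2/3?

No free integrators in G(s): this is a type 0 system.
K_p = lim_{s→0} G(s) = A·10 / (8·15) = (1/12)·A.
e_ss = 4/(1 + K_p) = 2/3 ⇒ 1 + (1/12)·A = 6 ⇒ A = 60.

60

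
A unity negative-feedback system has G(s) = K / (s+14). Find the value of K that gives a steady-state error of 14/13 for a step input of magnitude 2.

12

The open loop has no poles at the origin → type 0 system.
K_p = lim_{s→0} G(s) = K / (14) = (1/14)·K.
e_ss = 2/(1 + K_p) = 14/13 ⇒ 1 + (1/14)·K = 13/7 ⇒ K = 12.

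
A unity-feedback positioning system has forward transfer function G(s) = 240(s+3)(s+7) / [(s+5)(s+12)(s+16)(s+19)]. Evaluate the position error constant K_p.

21/76

No free integrators in G(s): this is a type 0 system.
K_p = lim_{s→0} G(s) = 240·3·7 / (5·12·16·19) = 21/76.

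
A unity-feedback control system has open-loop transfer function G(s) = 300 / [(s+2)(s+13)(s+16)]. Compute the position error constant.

System type = 0 (no poles at s=0).
K_p = lim_{s→0} G(s) = 300 / (2·13·16) = 75/104.

75/104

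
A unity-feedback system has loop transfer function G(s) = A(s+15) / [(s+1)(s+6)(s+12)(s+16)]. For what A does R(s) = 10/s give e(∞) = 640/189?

G(s) has no factors of s in the denominator, so the system is type 0.
K_p = lim_{s→0} G(s) = A·15 / (1·6·12·16) = (5/384)·A.
e_ss = 10/(1 + K_p) = 640/189 ⇒ 1 + (5/384)·A = 189/64 ⇒ A = 150.

150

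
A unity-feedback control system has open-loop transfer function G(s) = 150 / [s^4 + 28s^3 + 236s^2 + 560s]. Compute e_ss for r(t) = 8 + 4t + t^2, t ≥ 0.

infinity

The denominator has no term below 560s — 1 pole at s=0, type 1. Taking each input component in turn:
  • 8: tracked with zero error.
  • 4t: e_ss = 4/K_v with K_v=15/56 → 224/15.
  • t^2: a type-1 system cannot track it, e_ss → ∞.
The unbounded component dominates.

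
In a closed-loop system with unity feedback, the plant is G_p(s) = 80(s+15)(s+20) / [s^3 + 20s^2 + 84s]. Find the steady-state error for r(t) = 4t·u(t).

0.014

The denominator has no term below 84s — 1 pole at s=0, type 1.
K_v = lim_{s→0} s·G_p(s) = 80·15·20 / 84 = 2000/7.
e_ss = 4/K_v = 4/(2000/7) = 0.014.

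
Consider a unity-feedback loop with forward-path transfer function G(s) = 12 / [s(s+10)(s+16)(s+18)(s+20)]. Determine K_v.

1/4800

The open loop has one pole at the origin → type 1 system.
K_v = lim_{s→0} s·G(s) = 12 / (10·16·18·20) = 1/4800.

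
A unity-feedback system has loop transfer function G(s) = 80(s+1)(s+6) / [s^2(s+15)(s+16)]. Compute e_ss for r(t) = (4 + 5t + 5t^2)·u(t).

5

The open loop has two poles at the origin → type 2 system. Treating each term separately:
  • 4: tracked with zero error.
  • 5t: tracked with zero error.
  • 5t^2: e_ss = 10/K_a with K_a=2 → 5.
Total e_ss = 5.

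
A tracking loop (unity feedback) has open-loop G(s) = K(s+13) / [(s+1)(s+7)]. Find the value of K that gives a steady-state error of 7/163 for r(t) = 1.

12

System type = 0 (no poles at s=0).
K_p = lim_{s→0} G(s) = K·13 / (1·7) = (13/7)·K.
e_ss = 1/(1 + K_p) = 7/163 ⇒ 1 + (13/7)·K = 163/7 ⇒ K = 12.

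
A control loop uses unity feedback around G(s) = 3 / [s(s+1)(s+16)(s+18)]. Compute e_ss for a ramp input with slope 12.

1152

The open loop has one pole at the origin → type 1 system.
K_v = lim_{s→0} s·G(s) = 3 / (1·16·18) = 1/96.
e_ss = 12/K_v = 12/(1/96) = 1152.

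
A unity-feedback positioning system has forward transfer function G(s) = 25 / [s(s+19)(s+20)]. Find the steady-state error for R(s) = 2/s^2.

G(s) has one factor of s in the denominator, so the system is type 1.
K_v = lim_{s→0} s·G(s) = 25 / (19·20) = 5/76.
e_ss = 2/K_v = 2/(5/76) = 30.4.

30.4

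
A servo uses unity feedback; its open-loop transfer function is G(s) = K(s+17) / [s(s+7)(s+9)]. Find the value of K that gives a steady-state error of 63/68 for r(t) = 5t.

G(s) has one factor of s in the denominator, so the system is type 1.
K_v = lim_{s→0} s·G(s) = K·17 / (7·9) = (17/63)·K.
e_ss = 5/K_v = 63/68 ⇒ K_v = 340/63 ⇒ K = (340/63)/(17/63) = 20.

20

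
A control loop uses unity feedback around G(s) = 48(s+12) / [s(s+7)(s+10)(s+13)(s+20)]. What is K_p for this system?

K_p = lim_{s→0} G(s); with 1 pole at the origin the limit diverges, so K_p = ∞.

infinity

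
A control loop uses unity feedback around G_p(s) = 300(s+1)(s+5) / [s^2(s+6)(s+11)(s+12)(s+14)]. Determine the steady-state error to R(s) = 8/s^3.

System type = 2 (two poles at s=0).
K_a = lim_{s→0} s^2·G_p(s) = 300·1·5 / (6·11·12·14) = 125/924.
r(t) = 4t^2 gives R(s) = 8/s^3.
e_ss = 8/K_a = 8/(125/924) = 59.136.

59.136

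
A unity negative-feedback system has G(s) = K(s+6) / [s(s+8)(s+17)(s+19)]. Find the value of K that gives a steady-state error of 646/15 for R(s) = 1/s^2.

10

One free integrator in G(s): this is a type 1 system.
K_v = lim_{s→0} s·G(s) = K·6 / (8·17·19) = (3/1292)·K.
e_ss = 1/K_v = 646/15 ⇒ K_v = 15/646 ⇒ K = (15/646)/(3/1292) = 10.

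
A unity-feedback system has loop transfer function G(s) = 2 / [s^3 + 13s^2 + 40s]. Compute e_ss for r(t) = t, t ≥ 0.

20

The denominator has no term below 40s — 1 pole at s=0, type 1.
K_v = lim_{s→0} s·G(s) = 2 / 40 = 0.05.
e_ss = 1/K_v = 1/0.05 = 20.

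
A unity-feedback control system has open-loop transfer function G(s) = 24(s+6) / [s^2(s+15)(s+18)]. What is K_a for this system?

8/15

G(s) has two factors of s in the denominator, so the system is type 2.
K_a = lim_{s→0} s^2·G(s) = 24·6 / (15·18) = 8/15.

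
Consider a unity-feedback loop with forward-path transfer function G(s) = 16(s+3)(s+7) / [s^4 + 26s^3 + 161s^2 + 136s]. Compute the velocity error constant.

42/17

Factoring s from the denominator leaves a polynomial with constant term 136, so the system is type 1.
K_v = lim_{s→0} s·G(s) = 16·3·7 / 136 = 42/17.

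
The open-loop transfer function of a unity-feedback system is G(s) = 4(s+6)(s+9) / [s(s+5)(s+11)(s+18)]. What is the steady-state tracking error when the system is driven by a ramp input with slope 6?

27.5

System type = 1 (one pole at s=0).
K_v = lim_{s→0} s·G(s) = 4·6·9 / (5·11·18) = 12/55.
e_ss = 6/K_v = 6/(12/55) = 27.5.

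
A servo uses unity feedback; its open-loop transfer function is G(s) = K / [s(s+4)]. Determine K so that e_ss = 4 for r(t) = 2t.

2

The open loop has one pole at the origin → type 1 system.
K_v = lim_{s→0} s·G(s) = K / (4) = 0.25·K.
e_ss = 2/K_v = 4 ⇒ K_v = 0.5 ⇒ K = 0.5/0.25 = 2.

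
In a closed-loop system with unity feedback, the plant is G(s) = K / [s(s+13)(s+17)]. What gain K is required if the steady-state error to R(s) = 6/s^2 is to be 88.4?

G(s) has one factor of s in the denominator, so the system is type 1.
K_v = lim_{s→0} s·G(s) = K / (13·17) = (1/221)·K.
e_ss = 6/K_v = 88.4 ⇒ K_v = 15/221 ⇒ K = (15/221)/(1/221) = 15.

15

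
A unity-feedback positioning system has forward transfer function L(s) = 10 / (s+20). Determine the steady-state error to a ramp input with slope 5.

infinity

System type = 0 (no poles at s=0).
For a type-0 system K_v = 0, so e_ss to a ramp input is unbounded.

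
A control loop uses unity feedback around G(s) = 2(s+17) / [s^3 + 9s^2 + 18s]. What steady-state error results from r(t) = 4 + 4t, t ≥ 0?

Factoring s from the denominator leaves a polynomial with constant term 18, so the system is type 1. By superposition:
  • 4: tracked with zero error.
  • 4t: e_ss = 4/K_v with K_v=17/9 → 36/17.
Total e_ss = 36/17.

36/17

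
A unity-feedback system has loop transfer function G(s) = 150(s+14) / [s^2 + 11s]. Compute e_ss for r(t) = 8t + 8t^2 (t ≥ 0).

infinity

The denominator has no term below 11s — 1 pole at s=0, type 1. Treating each term separately:
  • 8t: e_ss = 8/K_v with K_v=2100/11 → 22/525.
  • 8t^2: a type-1 system cannot track it, e_ss → ∞.
The unbounded component dominates.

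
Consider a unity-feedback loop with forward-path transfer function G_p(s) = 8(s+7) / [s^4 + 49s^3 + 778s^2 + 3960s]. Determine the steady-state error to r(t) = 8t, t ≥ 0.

The denominator has no term below 3960s — 1 pole at s=0, type 1.
K_v = lim_{s→0} s·G_p(s) = 8·7 / 3960 = 7/495.
e_ss = 8/K_v = 8/(7/495) = 3960/7.

3960/7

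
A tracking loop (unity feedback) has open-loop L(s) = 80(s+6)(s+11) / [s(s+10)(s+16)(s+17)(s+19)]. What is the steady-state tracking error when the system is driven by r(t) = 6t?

System type = 1 (one pole at s=0).
K_v = lim_{s→0} s·L(s) = 80·6·11 / (10·16·17·19) = 33/323.
e_ss = 6/K_v = 6/(33/323) = 646/11.

646/11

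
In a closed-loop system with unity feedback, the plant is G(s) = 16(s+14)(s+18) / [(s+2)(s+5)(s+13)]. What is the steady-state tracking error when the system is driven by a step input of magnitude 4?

260/2081

No free integrators in G(s): this is a type 0 system.
K_p = lim_{s→0} G(s) = 16·14·18 / (2·5·13) = 2016/65.
e_ss = 4/(1 + K_p) = 4/(2081/65) = 260/2081.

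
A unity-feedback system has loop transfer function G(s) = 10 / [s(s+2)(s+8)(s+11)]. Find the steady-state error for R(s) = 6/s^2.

The open loop has one pole at the origin → type 1 system.
K_v = lim_{s→0} s·G(s) = 10 / (2·8·11) = 5/88.
e_ss = 6/K_v = 6/(5/88) = 105.6.

105.6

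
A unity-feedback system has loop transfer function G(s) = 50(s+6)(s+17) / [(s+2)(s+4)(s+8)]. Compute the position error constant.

System type = 0 (no poles at s=0).
K_p = lim_{s→0} G(s) = 50·6·17 / (2·4·8) = 79.6875.

79.6875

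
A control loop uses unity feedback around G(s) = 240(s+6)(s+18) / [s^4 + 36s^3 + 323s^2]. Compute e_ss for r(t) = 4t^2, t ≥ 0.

323/3240

The denominator has no term below 323s^2 — 2 poles at s=0, type 2.
K_a = lim_{s→0} s^2·G(s) = 240·6·18 / 323 = 25920/323.
r(t) = 4t^2 gives R(s) = 8/s^3.
e_ss = 8/K_a = 8/(25920/323) = 323/3240.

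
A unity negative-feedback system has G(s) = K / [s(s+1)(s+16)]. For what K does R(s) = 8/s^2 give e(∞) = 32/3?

12

System type = 1 (one pole at s=0).
K_v = lim_{s→0} s·G(s) = K / (1·16) = 0.0625·K.
e_ss = 8/K_v = 32/3 ⇒ K_v = 0.75 ⇒ K = 0.75/0.0625 = 12.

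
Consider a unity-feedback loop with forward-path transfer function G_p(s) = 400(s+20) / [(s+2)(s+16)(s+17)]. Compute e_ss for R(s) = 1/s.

17/267

No free integrators in G_p(s): this is a type 0 system.
K_p = lim_{s→0} G_p(s) = 400·20 / (2·16·17) = 250/17.
e_ss = 1/(1 + K_p) = 1/(267/17) = 17/267.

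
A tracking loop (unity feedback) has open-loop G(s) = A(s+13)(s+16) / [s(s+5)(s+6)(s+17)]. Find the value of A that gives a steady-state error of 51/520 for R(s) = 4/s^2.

100

One free integrator in G(s): this is a type 1 system.
K_v = lim_{s→0} s·G(s) = A·13·16 / (5·6·17) = (104/255)·A.
e_ss = 4/K_v = 51/520 ⇒ K_v = 2080/51 ⇒ A = (2080/51)/(104/255) = 100.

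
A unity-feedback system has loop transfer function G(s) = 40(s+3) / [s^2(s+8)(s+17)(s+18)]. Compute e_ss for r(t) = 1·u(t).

System type = 2 (two poles at s=0).
K_p = ∞ for a type-2 system; e_ss to a step is zero.

0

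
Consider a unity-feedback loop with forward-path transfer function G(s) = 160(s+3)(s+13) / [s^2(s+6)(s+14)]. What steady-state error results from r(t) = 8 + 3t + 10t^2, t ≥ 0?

System type = 2 (two poles at s=0). Taking each input component in turn:
  • 8: tracked with zero error.
  • 3t: tracked with zero error.
  • 10t^2: e_ss = 20/K_a with K_a=520/7 → 7/26.
Total e_ss = 7/26.

7/26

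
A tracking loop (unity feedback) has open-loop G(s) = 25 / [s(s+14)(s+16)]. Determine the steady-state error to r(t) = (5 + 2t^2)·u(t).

infinity

G(s) has one factor of s in the denominator, so the system is type 1. By superposition:
  • 5: tracked with zero error.
  • 2t^2: a type-1 system cannot track it, e_ss → ∞.
The unbounded component dominates.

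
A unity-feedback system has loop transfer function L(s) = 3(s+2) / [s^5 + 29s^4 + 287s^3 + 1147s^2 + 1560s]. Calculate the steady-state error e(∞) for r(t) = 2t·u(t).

520

Lowest-order denominator term is 1560s, so the open loop has 1 pole at the origin → type 1 system.
K_v = lim_{s→0} s·L(s) = 3·2 / 1560 = 1/260.
e_ss = 2/K_v = 2/(1/260) = 520.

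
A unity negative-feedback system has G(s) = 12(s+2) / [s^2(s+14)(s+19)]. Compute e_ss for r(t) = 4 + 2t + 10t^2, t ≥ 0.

G(s) has two factors of s in the denominator, so the system is type 2. By superposition:
  • 4: tracked with zero error.
  • 2t: tracked with zero error.
  • 10t^2: e_ss = 20/K_a with K_a=12/133 → 665/3.
Total e_ss = 665/3.

665/3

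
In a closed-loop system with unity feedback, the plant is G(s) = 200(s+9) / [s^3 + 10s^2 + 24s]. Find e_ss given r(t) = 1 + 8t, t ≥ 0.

8/75

The denominator has no term below 24s — 1 pole at s=0, type 1. Taking each input component in turn:
  • 1: tracked with zero error.
  • 8t: e_ss = 8/K_v with K_v=75 → 8/75.
Total e_ss = 8/75.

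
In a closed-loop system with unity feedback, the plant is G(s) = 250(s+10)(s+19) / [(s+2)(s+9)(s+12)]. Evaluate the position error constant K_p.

11875/54

G(s) has no factors of s in the denominator, so the system is type 0.
K_p = lim_{s→0} G(s) = 250·10·19 / (2·9·12) = 11875/54.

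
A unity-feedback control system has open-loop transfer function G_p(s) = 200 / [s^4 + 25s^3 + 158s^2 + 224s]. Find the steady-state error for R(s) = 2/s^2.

2.24

Factoring s from the denominator leaves a polynomial with constant term 224, so the system is type 1.
K_v = lim_{s→0} s·G_p(s) = 200 / 224 = 25/28.
e_ss = 2/K_v = 2/(25/28) = 2.24.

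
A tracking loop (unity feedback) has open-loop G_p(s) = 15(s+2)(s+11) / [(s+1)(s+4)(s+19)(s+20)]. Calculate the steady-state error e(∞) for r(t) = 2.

304/185

The open loop has no poles at the origin → type 0 system.
K_p = lim_{s→0} G_p(s) = 15·2·11 / (1·4·19·20) = 33/152.
e_ss = 2/(1 + K_p) = 2/(185/152) = 304/185.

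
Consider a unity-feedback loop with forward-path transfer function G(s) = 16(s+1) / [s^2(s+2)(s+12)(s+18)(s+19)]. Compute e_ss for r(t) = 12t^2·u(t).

The open loop has two poles at the origin → type 2 system.
K_a = lim_{s→0} s^2·G(s) = 16·1 / (2·12·18·19) = 1/513.
r(t) = 12t^2 gives R(s) = 24/s^3.
e_ss = 24/K_a = 24/(1/513) = 12312.

12312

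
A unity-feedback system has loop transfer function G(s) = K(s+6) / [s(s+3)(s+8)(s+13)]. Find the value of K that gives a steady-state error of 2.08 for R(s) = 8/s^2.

200

System type = 1 (one pole at s=0).
K_v = lim_{s→0} s·G(s) = K·6 / (3·8·13) = (1/52)·K.
e_ss = 8/K_v = 2.08 ⇒ K_v = 50/13 ⇒ K = (50/13)/(1/52) = 200.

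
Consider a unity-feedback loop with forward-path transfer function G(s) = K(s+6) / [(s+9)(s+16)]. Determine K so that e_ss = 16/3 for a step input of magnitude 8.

12

No free integrators in G(s): this is a type 0 system.
K_p = lim_{s→0} G(s) = K·6 / (9·16) = (1/24)·K.
e_ss = 8/(1 + K_p) = 16/3 ⇒ 1 + (1/24)·K = 1.5 ⇒ K = 12.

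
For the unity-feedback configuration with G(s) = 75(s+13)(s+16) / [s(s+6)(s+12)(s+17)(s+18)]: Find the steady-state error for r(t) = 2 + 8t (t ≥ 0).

3672/325

G(s) has one factor of s in the denominator, so the system is type 1. Treating each term separately:
  • 2: tracked with zero error.
  • 8t: e_ss = 8/K_v with K_v=325/459 → 3672/325.
Total e_ss = 3672/325.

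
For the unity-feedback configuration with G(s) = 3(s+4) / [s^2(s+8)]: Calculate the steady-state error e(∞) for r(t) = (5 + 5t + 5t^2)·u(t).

System type = 2 (two poles at s=0). Taking each input component in turn:
  • 5: tracked with zero error.
  • 5t: tracked with zero error.
  • 5t^2: e_ss = 10/K_a with K_a=1.5 → 20/3.
Total e_ss = 20/3.

20/3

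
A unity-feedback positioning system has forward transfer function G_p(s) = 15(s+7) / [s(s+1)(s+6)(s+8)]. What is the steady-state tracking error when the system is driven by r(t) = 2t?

G_p(s) has one factor of s in the denominator, so the system is type 1.
K_v = lim_{s→0} s·G_p(s) = 15·7 / (1·6·8) = 2.1875.
e_ss = 2/K_v = 2/2.1875 = 32/35.

32/35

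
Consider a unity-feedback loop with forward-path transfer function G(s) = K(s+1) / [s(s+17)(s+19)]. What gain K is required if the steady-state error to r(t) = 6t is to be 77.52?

25

System type = 1 (one pole at s=0).
K_v = lim_{s→0} s·G(s) = K·1 / (17·19) = (1/323)·K.
e_ss = 6/K_v = 77.52 ⇒ K_v = 25/323 ⇒ K = (25/323)/(1/323) = 25.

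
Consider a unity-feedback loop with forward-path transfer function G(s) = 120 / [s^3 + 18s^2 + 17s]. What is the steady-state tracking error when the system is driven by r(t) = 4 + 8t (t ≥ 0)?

The denominator has no term below 17s — 1 pole at s=0, type 1. Treating each term separately:
  • 4: tracked with zero error.
  • 8t: e_ss = 8/K_v with K_v=120/17 → 17/15.
Total e_ss = 17/15.

17/15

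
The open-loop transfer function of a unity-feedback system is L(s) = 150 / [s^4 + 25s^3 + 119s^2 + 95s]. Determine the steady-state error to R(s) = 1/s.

Lowest-order denominator term is 95s, so the open loop has 1 pole at the origin → type 1 system.
A type-1 system has K_p = ∞, so it tracks a step input with zero steady-state error.

0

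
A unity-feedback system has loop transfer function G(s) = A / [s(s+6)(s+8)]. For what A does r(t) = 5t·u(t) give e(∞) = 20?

The open loop has one pole at the origin → type 1 system.
K_v = lim_{s→0} s·G(s) = A / (6·8) = (1/48)·A.
e_ss = 5/K_v = 20 ⇒ K_v = 0.25 ⇒ A = 0.25/(1/48) = 12.

12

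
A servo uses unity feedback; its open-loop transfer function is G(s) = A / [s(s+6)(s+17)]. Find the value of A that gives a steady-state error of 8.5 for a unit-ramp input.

G(s) has one factor of s in the denominator, so the system is type 1.
K_v = lim_{s→0} s·G(s) = A / (6·17) = (1/102)·A.
e_ss = 1/K_v = 8.5 ⇒ K_v = 2/17 ⇒ A = (2/17)/(1/102) = 12.

12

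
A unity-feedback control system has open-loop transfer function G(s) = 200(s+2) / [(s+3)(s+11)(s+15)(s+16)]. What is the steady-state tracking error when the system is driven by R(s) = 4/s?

99/26

G(s) has no factors of s in the denominator, so the system is type 0.
K_p = lim_{s→0} G(s) = 200·2 / (3·11·15·16) = 5/99.
e_ss = 4/(1 + K_p) = 4/(104/99) = 99/26.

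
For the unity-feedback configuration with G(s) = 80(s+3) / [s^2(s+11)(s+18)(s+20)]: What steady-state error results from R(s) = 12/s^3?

Two free integrators in G(s): this is a type 2 system.
K_a = lim_{s→0} s^2·G(s) = 80·3 / (11·18·20) = 2/33.
r(t) = 6t^2 gives R(s) = 12/s^3.
e_ss = 12/K_a = 12/(2/33) = 198.

198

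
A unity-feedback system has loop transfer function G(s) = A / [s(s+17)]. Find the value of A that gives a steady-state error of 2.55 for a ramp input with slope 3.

20

One free integrator in G(s): this is a type 1 system.
K_v = lim_{s→0} s·G(s) = A / (17) = (1/17)·A.
e_ss = 3/K_v = 2.55 ⇒ K_v = 20/17 ⇒ A = (20/17)/(1/17) = 20.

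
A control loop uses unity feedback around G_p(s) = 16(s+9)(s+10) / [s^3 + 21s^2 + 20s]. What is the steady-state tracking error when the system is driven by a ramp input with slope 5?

5/72

Factoring s from the denominator leaves a polynomial with constant term 20, so the system is type 1.
K_v = lim_{s→0} s·G_p(s) = 16·9·10 / 20 = 72.
e_ss = 5/K_v = 5/72.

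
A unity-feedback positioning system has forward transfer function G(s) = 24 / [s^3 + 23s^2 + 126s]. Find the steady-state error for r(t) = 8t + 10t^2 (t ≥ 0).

Factoring s from the denominator leaves a polynomial with constant term 126, so the system is type 1. By superposition:
  • 8t: e_ss = 8/K_v with K_v=4/21 → 42.
  • 10t^2: a type-1 system cannot track it, e_ss → ∞.
The unbounded component dominates.

infinity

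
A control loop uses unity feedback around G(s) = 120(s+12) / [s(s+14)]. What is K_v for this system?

720/7

The open loop has one pole at the origin → type 1 system.
K_v = lim_{s→0} s·G(s) = 120·12 / (14) = 720/7.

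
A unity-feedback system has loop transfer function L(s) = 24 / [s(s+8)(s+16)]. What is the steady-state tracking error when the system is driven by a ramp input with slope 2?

System type = 1 (one pole at s=0).
K_v = lim_{s→0} s·L(s) = 24 / (8·16) = 0.1875.
e_ss = 2/K_v = 2/0.1875 = 32/3.

32/3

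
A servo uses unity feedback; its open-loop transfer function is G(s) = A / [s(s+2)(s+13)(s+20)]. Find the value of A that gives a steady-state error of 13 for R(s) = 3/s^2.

120

System type = 1 (one pole at s=0).
K_v = lim_{s→0} s·G(s) = A / (2·13·20) = (1/520)·A.
e_ss = 3/K_v = 13 ⇒ K_v = 3/13 ⇒ A = (3/13)/(1/520) = 120.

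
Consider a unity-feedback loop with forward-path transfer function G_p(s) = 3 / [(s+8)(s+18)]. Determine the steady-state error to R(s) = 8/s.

384/49

No free integrators in G_p(s): this is a type 0 system.
K_p = lim_{s→0} G_p(s) = 3 / (8·18) = 1/48.
e_ss = 8/(1 + K_p) = 8/(49/48) = 384/49.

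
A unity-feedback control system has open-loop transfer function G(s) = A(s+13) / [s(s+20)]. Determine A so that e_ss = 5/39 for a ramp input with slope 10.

120

The open loop has one pole at the origin → type 1 system.
K_v = lim_{s→0} s·G(s) = A·13 / (20) = 0.65·A.
e_ss = 10/K_v = 5/39 ⇒ K_v = 78 ⇒ A = 78/0.65 = 120.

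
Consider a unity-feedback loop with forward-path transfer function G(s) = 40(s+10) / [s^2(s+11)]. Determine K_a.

400/11

G(s) has two factors of s in the denominator, so the system is type 2.
K_a = lim_{s→0} s^2·G(s) = 40·10 / (11) = 400/11.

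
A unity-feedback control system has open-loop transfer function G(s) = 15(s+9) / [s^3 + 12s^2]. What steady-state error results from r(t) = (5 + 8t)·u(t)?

The denominator has no term below 12s^2 — 2 poles at s=0, type 2. By superposition:
  • 5: tracked with zero error.
  • 8t: tracked with zero error.
Total e_ss = 0.

0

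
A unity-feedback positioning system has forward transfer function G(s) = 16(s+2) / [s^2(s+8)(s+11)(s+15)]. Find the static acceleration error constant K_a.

The open loop has two poles at the origin → type 2 system.
K_a = lim_{s→0} s^2·G(s) = 16·2 / (8·11·15) = 4/165.

4/165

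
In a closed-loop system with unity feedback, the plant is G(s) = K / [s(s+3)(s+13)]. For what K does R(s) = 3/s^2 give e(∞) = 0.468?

The open loop has one pole at the origin → type 1 system.
K_v = lim_{s→0} s·G(s) = K / (3·13) = (1/39)·K.
e_ss = 3/K_v = 0.468 ⇒ K_v = 250/39 ⇒ K = (250/39)/(1/39) = 250.

250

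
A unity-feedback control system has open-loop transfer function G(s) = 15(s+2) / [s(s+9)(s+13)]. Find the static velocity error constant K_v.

One free integrator in G(s): this is a type 1 system.
K_v = lim_{s→0} s·G(s) = 15·2 / (9·13) = 10/39.

10/39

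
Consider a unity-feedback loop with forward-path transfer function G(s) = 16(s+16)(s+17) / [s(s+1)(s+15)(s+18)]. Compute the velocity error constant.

G(s) has one factor of s in the denominator, so the system is type 1.
K_v = lim_{s→0} s·G(s) = 16·16·17 / (1·15·18) = 2176/135.

2176/135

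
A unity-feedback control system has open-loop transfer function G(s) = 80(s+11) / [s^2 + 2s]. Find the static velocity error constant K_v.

The denominator has no term below 2s — 1 pole at s=0, type 1.
K_v = lim_{s→0} s·G(s) = 80·11 / 2 = 440.

440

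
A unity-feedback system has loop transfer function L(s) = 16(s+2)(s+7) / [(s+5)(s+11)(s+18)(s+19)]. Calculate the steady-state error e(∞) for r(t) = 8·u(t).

75240/9517

The open loop has no poles at the origin → type 0 system.
K_p = lim_{s→0} L(s) = 16·2·7 / (5·11·18·19) = 112/9405.
e_ss = 8/(1 + K_p) = 8/(9517/9405) = 75240/9517.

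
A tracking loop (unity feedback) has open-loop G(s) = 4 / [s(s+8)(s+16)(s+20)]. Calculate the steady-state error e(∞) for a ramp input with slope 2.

The open loop has one pole at the origin → type 1 system.
K_v = lim_{s→0} s·G(s) = 4 / (8·16·20) = 1/640.
e_ss = 2/K_v = 2/(1/640) = 1280.

1280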